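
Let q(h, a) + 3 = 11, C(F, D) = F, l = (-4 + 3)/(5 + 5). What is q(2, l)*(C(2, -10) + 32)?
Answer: 272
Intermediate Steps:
l = -⅒ (l = -1/10 = -1*⅒ = -⅒ ≈ -0.10000)
q(h, a) = 8 (q(h, a) = -3 + 11 = 8)
q(2, l)*(C(2, -10) + 32) = 8*(2 + 32) = 8*34 = 272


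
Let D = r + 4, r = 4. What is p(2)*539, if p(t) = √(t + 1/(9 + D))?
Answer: 539*√595/17 ≈ 773.39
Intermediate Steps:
D = 8 (D = 4 + 4 = 8)
p(t) = √(1/17 + t) (p(t) = √(t + 1/(9 + 8)) = √(t + 1/17) = √(1/17 + t))
p(2)*539 = (√(17 + 289*2)/17)*539 = (√(17 + 578)/17)*539 = (√595/17)*539 = 539*√595/17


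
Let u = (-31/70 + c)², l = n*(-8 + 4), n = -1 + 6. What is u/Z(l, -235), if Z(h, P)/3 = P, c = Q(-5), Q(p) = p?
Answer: -48387/1151500 ≈ -0.042021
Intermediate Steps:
c = -5
n = 5
l = -20 (l = 5*(-8 + 4) = 5*(-4) = -20)
Z(h, P) = 3*P
u = 145161/4900 (u = (-31/70 - 5)² = (-381/70)² = 145161/4900 ≈ 29.625)
u/Z(l, -235) = 145161/(4900*((3*(-235)))) = (145161/4900)/(-705) = (145161/4900)*(-1/705) = -48387/1151500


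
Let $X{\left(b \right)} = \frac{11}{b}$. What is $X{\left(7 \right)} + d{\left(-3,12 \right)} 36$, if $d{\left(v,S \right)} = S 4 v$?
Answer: $- \frac{36277}{7} \approx -5182.4$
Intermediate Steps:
$d{\left(v,S \right)} = 4 S v$
$X{\left(7 \right)} + d{\left(-3,12 \right)} 36 = \frac{11}{7} + 4 \cdot 12 \left(-3\right) 36 = 11 \cdot \frac{1}{7} - 5184 = \frac{11}{7} - 5184 = - \frac{36277}{7}$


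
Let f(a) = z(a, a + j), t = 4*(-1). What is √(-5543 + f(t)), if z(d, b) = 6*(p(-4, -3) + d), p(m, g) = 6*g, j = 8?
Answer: 5*I*√227 ≈ 75.333*I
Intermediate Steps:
t = -4
z(d, b) = -108 + 6*d (z(d, b) = 6*(6*(-3) + d) = 6*(-18 + d) = -108 + 6*d)
f(a) = -108 + 6*a
√(-5543 + f(t)) = √(-5543 + (-108 + 6*(-4))) = √(-5543 + (-108 - 24)) = √(-5543 - 132) = √(-5675) = 5*I*√227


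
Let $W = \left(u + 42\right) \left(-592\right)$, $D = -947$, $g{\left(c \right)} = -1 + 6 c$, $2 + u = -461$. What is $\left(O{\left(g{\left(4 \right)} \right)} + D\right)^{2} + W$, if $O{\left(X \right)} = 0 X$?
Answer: $1146041$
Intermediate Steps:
$u = -463$ ($u = -2 - 461 = -463$)
$O{\left(X \right)} = 0$
$W = 249232$ ($W = \left(-463 + 42\right) \left(-592\right) = \left(-421\right) \left(-592\right) = 249232$)
$\left(O{\left(g{\left(4 \right)} \right)} + D\right)^{2} + W = \left(0 - 947\right)^{2} + 249232 = \left(-947\right)^{2} + 249232 = 896809 + 249232 = 1146041$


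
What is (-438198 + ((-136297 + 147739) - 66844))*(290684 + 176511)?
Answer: -230607452000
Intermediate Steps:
(-438198 + ((-136297 + 147739) - 66844))*(290684 + 176511) = (-438198 + (11442 - 66844))*467195 = (-438198 - 55402)*467195 = -493600*467195 = -230607452000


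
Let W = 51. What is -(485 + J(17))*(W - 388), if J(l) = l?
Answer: 169174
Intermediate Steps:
-(485 + J(17))*(W - 388) = -(485 + 17)*(51 - 388) = -502*(-337) = -1*(-169174) = 169174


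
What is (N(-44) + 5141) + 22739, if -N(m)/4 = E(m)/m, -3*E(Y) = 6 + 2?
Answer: 920032/33 ≈ 27880.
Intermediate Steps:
E(Y) = -8/3 (E(Y) = -(6 + 2)/3 = -1/3*8 = -8/3)
N(m) = 32/(3*m) (N(m) = -(-32)/(3*m) = 32/(3*m))
(N(-44) + 5141) + 22739 = ((32/3)/(-44) + 5141) + 22739 = ((32/3)*(-1/44) + 5141) + 22739 = (-8/33 + 5141) + 22739 = 169645/33 + 22739 = 920032/33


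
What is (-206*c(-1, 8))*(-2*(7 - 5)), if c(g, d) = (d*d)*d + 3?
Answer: 424360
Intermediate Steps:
c(g, d) = 3 + d**3 (c(g, d) = d**2*d + 3 = d**3 + 3 = 3 + d**3)
(-206*c(-1, 8))*(-2*(7 - 5)) = (-206*(3 + 8**3))*(-2*(7 - 5)) = (-206*(3 + 512))*(-2*2) = -206*515*(-4) = -106090*(-4) = 424360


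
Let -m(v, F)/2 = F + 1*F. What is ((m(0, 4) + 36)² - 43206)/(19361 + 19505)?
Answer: -21403/19433 ≈ -1.1014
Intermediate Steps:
m(v, F) = -4*F (m(v, F) = -2*(F + 1*F) = -2*(F + F) = -4*F)
((m(0, 4) + 36)² - 43206)/(19361 + 19505) = ((-4*4 + 36)² - 43206)/(19361 + 19505) = ((-16 + 36)² - 43206)/38866 = (20² - 43206)*(1/38866) = (400 - 43206)*(1/38866) = -42806*1/38866 = -21403/19433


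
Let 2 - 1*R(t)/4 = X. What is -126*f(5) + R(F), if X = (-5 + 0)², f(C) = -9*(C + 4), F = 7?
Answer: 10114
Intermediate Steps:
f(C) = -36 - 9*C (f(C) = -9*(4 + C) = -36 - 9*C)
X = 25 (X = (-5)² = 25)
R(t) = -92 (R(t) = 8 - 4*25 = 8 - 100 = -92)
-126*f(5) + R(F) = -126*(-36 - 9*5) - 92 = -126*(-36 - 45) - 92 = -126*(-81) - 92 = 10206 - 92 = 10114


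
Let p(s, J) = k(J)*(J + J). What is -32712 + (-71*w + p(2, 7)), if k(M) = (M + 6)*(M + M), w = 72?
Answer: -35276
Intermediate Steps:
k(M) = 2*M*(6 + M) (k(M) = (6 + M)*(2*M) = 2*M*(6 + M))
p(s, J) = 4*J²*(6 + J) (p(s, J) = (2*J*(6 + J))*(J + J) = (2*J*(6 + J))*(2*J) = 4*J²*(6 + J))
-32712 + (-71*w + p(2, 7)) = -32712 + (-71*72 + 4*7²*(6 + 7)) = -32712 + (-5112 + 4*49*13) = -32712 + (-5112 + 2548) = -32712 - 2564 = -35276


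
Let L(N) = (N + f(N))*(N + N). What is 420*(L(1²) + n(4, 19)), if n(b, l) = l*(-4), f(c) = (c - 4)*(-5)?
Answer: -18480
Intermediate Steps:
f(c) = 20 - 5*c (f(c) = (-4 + c)*(-5) = 20 - 5*c)
n(b, l) = -4*l
L(N) = 2*N*(20 - 4*N) (L(N) = (N + (20 - 5*N))*(N + N) = (20 - 4*N)*(2*N) = 2*N*(20 - 4*N))
420*(L(1²) + n(4, 19)) = 420*(8*1²*(5 - 1*1²) - 4*19) = 420*(8*1*(5 - 1*1) - 76) = 420*(8*1*(5 - 1) - 76) = 420*(8*1*4 - 76) = 420*(32 - 76) = 420*(-44) = -18480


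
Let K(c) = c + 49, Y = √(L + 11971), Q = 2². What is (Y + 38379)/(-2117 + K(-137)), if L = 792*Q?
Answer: -12793/735 - √15139/2205 ≈ -17.461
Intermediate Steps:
Q = 4
L = 3168 (L = 792*4 = 3168)
Y = √15139 (Y = √(3168 + 11971) = √15139 ≈ 123.04)
K(c) = 49 + c
(Y + 38379)/(-2117 + K(-137)) = (√15139 + 38379)/(-2117 + (49 - 137)) = (38379 + √15139)/(-2117 - 88) = (38379 + √15139)/(-2205) = (38379 + √15139)*(-1/2205) = -12793/735 - √15139/2205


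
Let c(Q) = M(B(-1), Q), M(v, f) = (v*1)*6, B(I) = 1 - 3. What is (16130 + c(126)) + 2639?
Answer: 18757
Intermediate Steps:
B(I) = -2
M(v, f) = 6*v (M(v, f) = v*6 = 6*v)
c(Q) = -12 (c(Q) = 6*(-2) = -12)
(16130 + c(126)) + 2639 = (16130 - 12) + 2639 = 16118 + 2639 = 18757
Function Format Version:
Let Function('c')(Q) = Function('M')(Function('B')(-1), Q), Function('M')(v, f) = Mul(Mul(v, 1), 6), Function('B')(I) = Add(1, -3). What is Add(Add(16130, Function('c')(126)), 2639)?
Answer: 18757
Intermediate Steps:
Function('B')(I) = -2
Function('M')(v, f) = Mul(6, v) (Function('M')(v, f) = Mul(v, 6) = Mul(6, v))
Function('c')(Q) = -12 (Function('c')(Q) = Mul(6, -2) = -12)
Add(Add(16130, Function('c')(126)), 2639) = Add(Add(16130, -12), 2639) = Add(16118, 2639) = 18757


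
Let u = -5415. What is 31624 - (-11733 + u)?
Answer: 48772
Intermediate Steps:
31624 - (-11733 + u) = 31624 - (-11733 - 5415) = 31624 - 1*(-17148) = 31624 + 17148 = 48772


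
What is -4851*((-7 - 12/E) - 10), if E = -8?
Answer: 150381/2 ≈ 75191.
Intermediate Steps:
-4851*((-7 - 12/E) - 10) = -4851*((-7 - 12/(-8)) - 10) = -4851*((-7 - 12*(-⅛)) - 10) = -4851*((-7 + 3/2) - 10) = -4851*(-11/2 - 10) = -4851*(-31/2) = 150381/2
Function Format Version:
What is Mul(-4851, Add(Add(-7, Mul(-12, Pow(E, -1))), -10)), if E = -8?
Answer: Rational(150381, 2) ≈ 75191.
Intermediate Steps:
Mul(-4851, Add(Add(-7, Mul(-12, Pow(E, -1))), -10)) = Mul(-4851, Add(Add(-7, Mul(-12, Pow(-8, -1))), -10)) = Mul(-4851, Add(Add(-7, Mul(-12, Rational(-1, 8))), -10)) = Mul(-4851, Add(Add(-7, Rational(3, 2)), -10)) = Mul(-4851, Add(Rational(-11, 2), -10)) = Mul(-4851, Rational(-31, 2)) = Rational(150381, 2)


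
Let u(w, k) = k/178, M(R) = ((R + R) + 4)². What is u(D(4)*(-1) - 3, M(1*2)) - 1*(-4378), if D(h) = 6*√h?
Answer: 389674/89 ≈ 4378.4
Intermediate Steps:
M(R) = (4 + 2*R)² (M(R) = (2*R + 4)² = (4 + 2*R)²)
u(w, k) = k/178 (u(w, k) = k*(1/178) = k/178)
u(D(4)*(-1) - 3, M(1*2)) - 1*(-4378) = (4*(2 + 1*2)²)/178 - 1*(-4378) = (4*(2 + 2)²)/178 + 4378 = (4*4²)/178 + 4378 = (4*16)/178 + 4378 = (1/178)*64 + 4378 = 32/89 + 4378 = 389674/89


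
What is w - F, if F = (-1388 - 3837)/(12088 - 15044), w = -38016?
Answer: -112380521/2956 ≈ -38018.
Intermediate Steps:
F = 5225/2956 (F = -5225/(-2956) = -5225*(-1/2956) = 5225/2956 ≈ 1.7676)
w - F = -38016 - 1*5225/2956 = -38016 - 5225/2956 = -112380521/2956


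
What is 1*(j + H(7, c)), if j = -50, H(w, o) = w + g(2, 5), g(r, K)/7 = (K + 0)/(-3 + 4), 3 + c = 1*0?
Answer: -8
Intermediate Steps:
c = -3 (c = -3 + 1*0 = -3 + 0 = -3)
g(r, K) = 7*K (g(r, K) = 7*((K + 0)/(-3 + 4)) = 7*(K/1) = 7*(K*1) = 7*K)
H(w, o) = 35 + w (H(w, o) = w + 7*5 = w + 35 = 35 + w)
1*(j + H(7, c)) = 1*(-50 + (35 + 7)) = 1*(-50 + 42) = 1*(-8) = -8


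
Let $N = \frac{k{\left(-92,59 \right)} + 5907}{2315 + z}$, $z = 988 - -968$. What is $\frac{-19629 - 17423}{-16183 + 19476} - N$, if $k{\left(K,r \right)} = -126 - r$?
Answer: $- \frac{177091638}{14064403} \approx -12.591$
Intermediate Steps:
$z = 1956$ ($z = 988 + 968 = 1956$)
$N = \frac{5722}{4271}$ ($N = \frac{\left(-126 - 59\right) + 5907}{2315 + 1956} = \frac{\left(-126 - 59\right) + 5907}{4271} = \left(-185 + 5907\right) \frac{1}{4271} = 5722 \cdot \frac{1}{4271} = \frac{5722}{4271} \approx 1.3397$)
$\frac{-19629 - 17423}{-16183 + 19476} - N = \frac{-19629 - 17423}{-16183 + 19476} - \frac{5722}{4271} = - \frac{37052}{3293} - \frac{5722}{4271} = - \frac{177091638}{14064403}$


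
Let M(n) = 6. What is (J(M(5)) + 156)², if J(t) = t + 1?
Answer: 26569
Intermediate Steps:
J(t) = 1 + t
(J(M(5)) + 156)² = ((1 + 6) + 156)² = (7 + 156)² = 163² = 26569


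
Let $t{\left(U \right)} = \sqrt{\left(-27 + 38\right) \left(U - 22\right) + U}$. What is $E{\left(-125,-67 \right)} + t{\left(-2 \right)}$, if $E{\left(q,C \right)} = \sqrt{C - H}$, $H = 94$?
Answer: $i \left(\sqrt{161} + \sqrt{266}\right) \approx 28.998 i$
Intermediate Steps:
$t{\left(U \right)} = \sqrt{-242 + 12 U}$ ($t{\left(U \right)} = \sqrt{11 \left(-22 + U\right) + U} = \sqrt{\left(-242 + 11 U\right) + U} = \sqrt{-242 + 12 U}$)
$E{\left(q,C \right)} = \sqrt{-94 + C}$ ($E{\left(q,C \right)} = \sqrt{C - 94} = \sqrt{-94 + C}$)
$E{\left(-125,-67 \right)} + t{\left(-2 \right)} = \sqrt{-94 - 67} + \sqrt{-242 + 12 \left(-2\right)} = \sqrt{-161} + \sqrt{-242 - 24} = i \sqrt{161} + \sqrt{-266} = i \sqrt{161} + i \sqrt{266}$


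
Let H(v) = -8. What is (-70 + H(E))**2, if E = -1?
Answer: 6084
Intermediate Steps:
(-70 + H(E))**2 = (-70 - 8)**2 = (-78)**2 = 6084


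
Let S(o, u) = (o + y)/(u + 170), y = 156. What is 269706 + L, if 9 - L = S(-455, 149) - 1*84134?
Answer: 112878130/319 ≈ 3.5385e+5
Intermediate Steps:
S(o, u) = (156 + o)/(170 + u) (S(o, u) = (o + 156)/(u + 170) = (156 + o)/(170 + u))
L = 26841916/319 (L = 9 - ((156 - 455)/(170 + 149) - 1*84134) = 9 - (-299/319 - 84134) = 9 - 1*(-26839045/319) = 9 + 26839045/319 = 26841916/319 ≈ 84144.)
269706 + L = 269706 + 26841916/319 = 112878130/319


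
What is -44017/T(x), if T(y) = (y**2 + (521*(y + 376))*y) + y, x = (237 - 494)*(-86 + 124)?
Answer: -44017/47872492530 ≈ -9.1946e-7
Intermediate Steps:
x = -9766 (x = -257*38 = -9766)
T(y) = y + y**2 + y*(195896 + 521*y) (T(y) = (y**2 + (521*(376 + y))*y) + y = (y**2 + (195896 + 521*y)*y) + y = (y**2 + y*(195896 + 521*y)) + y = y + y**2 + y*(195896 + 521*y))
-44017/T(x) = -44017*(-1/(29298*(65299 + 174*(-9766)))) = -44017*(-1/(29298*(65299 - 1699284))) = -44017/(3*(-9766)*(-1633985)) = -44017/47872492530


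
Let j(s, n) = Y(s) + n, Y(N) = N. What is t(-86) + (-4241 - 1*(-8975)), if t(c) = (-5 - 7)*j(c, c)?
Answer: 6798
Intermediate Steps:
j(s, n) = n + s (j(s, n) = s + n = n + s)
t(c) = -24*c (t(c) = (-5 - 7)*(c + c) = -24*c)
t(-86) + (-4241 - 1*(-8975)) = -24*(-86) + (-4241 - 1*(-8975)) = 2064 + (-4241 + 8975) = 2064 + 4734 = 6798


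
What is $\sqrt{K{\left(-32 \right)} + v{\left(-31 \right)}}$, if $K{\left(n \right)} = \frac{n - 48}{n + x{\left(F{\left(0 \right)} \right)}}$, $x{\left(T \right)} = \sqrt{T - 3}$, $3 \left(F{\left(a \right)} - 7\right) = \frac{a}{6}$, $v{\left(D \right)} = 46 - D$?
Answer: $\frac{\sqrt{717}}{3} \approx 8.9256$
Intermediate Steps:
$F{\left(a \right)} = 7 + \frac{a}{18}$ ($F{\left(a \right)} = 7 + \frac{a \frac{1}{6}}{3} = 7 + \frac{\frac{1}{6} a}{3} = 7 + \frac{a}{18}$)
$x{\left(T \right)} = \sqrt{-3 + T}$
$K{\left(n \right)} = \frac{-48 + n}{2 + n}$ ($K{\left(n \right)} = \frac{n - 48}{n + \sqrt{-3 + \left(7 + \frac{1}{18} \cdot 0\right)}} = \frac{-48 + n}{n + \sqrt{-3 + \left(7 + 0\right)}} = \frac{-48 + n}{n + \sqrt{-3 + 7}} = \frac{-48 + n}{n + \sqrt{4}} = \frac{-48 + n}{n + 2} = \frac{-48 + n}{2 + n}$)
$\sqrt{K{\left(-32 \right)} + v{\left(-31 \right)}} = \sqrt{\frac{-48 - 32}{2 - 32} + \left(46 - -31\right)} = \sqrt{\frac{1}{-30} \left(-80\right) + \left(46 + 31\right)} = \sqrt{\left(- \frac{1}{30}\right) \left(-80\right) + 77} = \sqrt{\frac{8}{3} + 77} = \sqrt{\frac{239}{3}} = \frac{\sqrt{717}}{3}$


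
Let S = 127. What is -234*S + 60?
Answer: -29658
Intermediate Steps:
-234*S + 60 = -234*127 + 60 = -29718 + 60 = -29658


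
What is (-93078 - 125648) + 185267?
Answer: -33459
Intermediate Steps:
(-93078 - 125648) + 185267 = -218726 + 185267 = -33459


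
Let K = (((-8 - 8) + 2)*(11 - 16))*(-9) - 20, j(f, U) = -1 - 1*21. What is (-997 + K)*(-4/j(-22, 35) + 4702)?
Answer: -85189428/11 ≈ -7.7445e+6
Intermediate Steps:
j(f, U) = -22 (j(f, U) = -1 - 21 = -22)
K = -650 (K = ((-16 + 2)*(-5))*(-9) - 20 = -14*(-5)*(-9) - 20 = 70*(-9) - 20 = -630 - 20 = -650)
(-997 + K)*(-4/j(-22, 35) + 4702) = (-997 - 650)*(-4/(-22) + 4702) = -1647*(-4*(-1/22) + 4702) = -1647*(2/11 + 4702) = -1647*51724/11 = -85189428/11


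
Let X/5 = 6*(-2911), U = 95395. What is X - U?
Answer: -182725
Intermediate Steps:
X = -87330 (X = 5*(6*(-2911)) = 5*(-17466) = -87330)
X - U = -87330 - 1*95395 = -87330 - 95395 = -182725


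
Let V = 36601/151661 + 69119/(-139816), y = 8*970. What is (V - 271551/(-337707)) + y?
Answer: 18524315038600924565/2386984487071944 ≈ 7760.5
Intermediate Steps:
y = 7760
V = -5365251243/21204634376 (V = 36601*(1/151661) + 69119*(-1/139816) = 36601/151661 - 69119/139816 = -5365251243/21204634376 ≈ -0.25302)
(V - 271551/(-337707)) + y = (-5365251243/21204634376 - 271551/(-337707)) + 7760 = (-5365251243/21204634376 - 271551*(-1/337707)) + 7760 = (-5365251243/21204634376 + 90517/112569) + 7760 = 1315418922639125/2386984487071944 + 7760 = 18524315038600924565/2386984487071944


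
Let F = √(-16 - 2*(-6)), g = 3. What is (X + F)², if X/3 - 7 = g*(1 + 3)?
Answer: 3245 + 228*I ≈ 3245.0 + 228.0*I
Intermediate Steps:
F = 2*I (F = √(-16 + 12) = √(-4) = 2*I ≈ 2.0*I)
X = 57 (X = 21 + 3*(3*(1 + 3)) = 21 + 3*(3*4) = 21 + 3*12 = 21 + 36 = 57)
(X + F)² = (57 + 2*I)²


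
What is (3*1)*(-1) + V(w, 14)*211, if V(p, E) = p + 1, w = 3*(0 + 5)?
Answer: 3373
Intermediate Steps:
w = 15 (w = 3*5 = 15)
V(p, E) = 1 + p
(3*1)*(-1) + V(w, 14)*211 = (3*1)*(-1) + (1 + 15)*211 = 3*(-1) + 16*211 = -3 + 3376 = 3373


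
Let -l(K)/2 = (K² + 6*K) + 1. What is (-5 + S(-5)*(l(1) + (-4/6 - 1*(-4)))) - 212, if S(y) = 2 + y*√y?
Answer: -727/3 + 190*I*√5/3 ≈ -242.33 + 141.62*I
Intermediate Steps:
S(y) = 2 + y^(3/2)
l(K) = -2 - 12*K - 2*K² (l(K) = -2*((K² + 6*K) + 1) = -2*(1 + K² + 6*K) = -2 - 12*K - 2*K²)
(-5 + S(-5)*(l(1) + (-4/6 - 1*(-4)))) - 212 = (-5 + (2 + (-5)^(3/2))*((-2 - 12*1 - 2*1²) + (-4/6 - 1*(-4)))) - 212 = (-5 + (2 - 5*I*√5)*((-2 - 12 - 2*1) + (-4*⅙ + 4))) - 212 = (-5 + (2 - 5*I*√5)*((-2 - 12 - 2) + (-⅔ + 4))) - 212 = (-5 + (2 - 5*I*√5)*(-16 + 10/3)) - 212 = (-5 + (2 - 5*I*√5)*(-38/3)) - 212 = (-5 + (-76/3 + 190*I*√5/3)) - 212 = (-91/3 + 190*I*√5/3) - 212 = -727/3 + 190*I*√5/3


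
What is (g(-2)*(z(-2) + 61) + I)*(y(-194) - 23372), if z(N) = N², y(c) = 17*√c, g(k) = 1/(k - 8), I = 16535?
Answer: -386304102 + 561969*I*√194/2 ≈ -3.863e+8 + 3.9137e+6*I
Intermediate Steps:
g(k) = 1/(-8 + k)
(g(-2)*(z(-2) + 61) + I)*(y(-194) - 23372) = (((-2)² + 61)/(-8 - 2) + 16535)*(17*√(-194) - 23372) = ((4 + 61)/(-10) + 16535)*(17*(I*√194) - 23372) = (-⅒*65 + 16535)*(17*I*√194 - 23372) = (-13/2 + 16535)*(-23372 + 17*I*√194) = 33057*(-23372 + 17*I*√194)/2 = -386304102 + 561969*I*√194/2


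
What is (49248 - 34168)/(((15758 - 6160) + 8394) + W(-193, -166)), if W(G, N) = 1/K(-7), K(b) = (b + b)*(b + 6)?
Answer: 211120/251889 ≈ 0.83815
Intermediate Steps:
K(b) = 2*b*(6 + b) (K(b) = (2*b)*(6 + b) = 2*b*(6 + b))
W(G, N) = 1/14 (W(G, N) = 1/(2*(-7)*(6 - 7)) = 1/(2*(-7)*(-1)) = 1/14)
(49248 - 34168)/(((15758 - 6160) + 8394) + W(-193, -166)) = (49248 - 34168)/(((15758 - 6160) + 8394) + 1/14) = 15080/((9598 + 8394) + 1/14) = 15080/(17992 + 1/14) = 15080/(251889/14) = 15080*(14/251889) = 211120/251889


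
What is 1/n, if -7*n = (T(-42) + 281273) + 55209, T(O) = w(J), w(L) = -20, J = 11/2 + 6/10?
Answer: -1/48066 ≈ -2.0805e-5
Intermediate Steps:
J = 61/10 (J = 11*(1/2) + 6*(1/10) = 11/2 + 3/5 = 61/10 ≈ 6.1000)
T(O) = -20
n = -48066 (n = -((-20 + 281273) + 55209)/7 = -(281253 + 55209)/7 = -1/7*336462 = -48066)
1/n = 1/(-48066) = -1/48066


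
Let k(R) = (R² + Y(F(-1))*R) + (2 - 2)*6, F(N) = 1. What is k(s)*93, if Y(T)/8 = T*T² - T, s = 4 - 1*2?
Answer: 372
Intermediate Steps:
s = 2 (s = 4 - 2 = 2)
Y(T) = -8*T + 8*T³ (Y(T) = 8*(T*T² - T) = 8*(T³ - T) = -8*T + 8*T³)
k(R) = R² (k(R) = (R² + (8*1*(-1 + 1²))*R) + (2 - 2)*6 = (R² + (8*1*(-1 + 1))*R) + 0*6 = (R² + (8*1*0)*R) + 0 = (R² + 0*R) + 0 = (R² + 0) + 0 = R² + 0 = R²)
k(s)*93 = 2²*93 = 4*93 = 372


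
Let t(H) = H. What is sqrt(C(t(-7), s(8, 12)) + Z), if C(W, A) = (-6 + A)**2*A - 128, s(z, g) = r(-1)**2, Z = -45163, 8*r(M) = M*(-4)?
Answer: I*sqrt(2898095)/8 ≈ 212.8*I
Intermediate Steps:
r(M) = -M/2 (r(M) = (M*(-4))/8 = (-4*M)/8 = -M/2)
s(z, g) = 1/4 (s(z, g) = (-1/2*(-1))**2 = (1/2)**2 = 1/4)
C(W, A) = -128 + A*(-6 + A)**2 (C(W, A) = A*(-6 + A)**2 - 128 = -128 + A*(-6 + A)**2)
sqrt(C(t(-7), s(8, 12)) + Z) = sqrt((-128 + (-6 + 1/4)**2/4) - 45163) = sqrt((-128 + (-23/4)**2/4) - 45163) = sqrt((-128 + (1/4)*(529/16)) - 45163) = sqrt((-128 + 529/64) - 45163) = sqrt(-7663/64 - 45163) = sqrt(-2898095/64) = I*sqrt(2898095)/8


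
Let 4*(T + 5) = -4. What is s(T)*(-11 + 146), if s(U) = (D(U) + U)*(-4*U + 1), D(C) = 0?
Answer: -20250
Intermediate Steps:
T = -6 (T = -5 + (¼)*(-4) = -5 - 1 = -6)
s(U) = U*(1 - 4*U) (s(U) = (0 + U)*(-4*U + 1) = U*(1 - 4*U))
s(T)*(-11 + 146) = (-6*(1 - 4*(-6)))*(-11 + 146) = -6*(1 + 24)*135 = -6*25*135 = -150*135 = -20250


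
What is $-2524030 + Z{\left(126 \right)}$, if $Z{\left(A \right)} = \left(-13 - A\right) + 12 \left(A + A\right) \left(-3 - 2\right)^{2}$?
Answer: $-2448569$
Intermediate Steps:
$Z{\left(A \right)} = -13 + 599 A$ ($Z{\left(A \right)} = \left(-13 - A\right) + 12 \cdot 2 A \left(-5\right)^{2} = \left(-13 - A\right) + 24 A 25 = \left(-13 - A\right) + 600 A = -13 + 599 A$)
$-2524030 + Z{\left(126 \right)} = -2524030 + \left(-13 + 599 \cdot 126\right) = -2524030 + \left(-13 + 75474\right) = -2524030 + 75461 = -2448569$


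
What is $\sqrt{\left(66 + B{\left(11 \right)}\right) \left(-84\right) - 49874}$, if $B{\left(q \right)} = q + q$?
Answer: $i \sqrt{57266} \approx 239.3 i$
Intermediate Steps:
$B{\left(q \right)} = 2 q$
$\sqrt{\left(66 + B{\left(11 \right)}\right) \left(-84\right) - 49874} = \sqrt{\left(66 + 2 \cdot 11\right) \left(-84\right) - 49874} = \sqrt{\left(66 + 22\right) \left(-84\right) - 49874} = \sqrt{88 \left(-84\right) - 49874} = \sqrt{-7392 - 49874} = \sqrt{-57266} = i \sqrt{57266}$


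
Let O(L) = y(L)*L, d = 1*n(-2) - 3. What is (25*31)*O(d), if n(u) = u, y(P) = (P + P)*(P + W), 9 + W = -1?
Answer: -581250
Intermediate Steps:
W = -10 (W = -9 - 1 = -10)
y(P) = 2*P*(-10 + P) (y(P) = (P + P)*(P - 10) = (2*P)*(-10 + P) = 2*P*(-10 + P))
d = -5 (d = 1*(-2) - 3 = -2 - 3 = -5)
O(L) = 2*L²*(-10 + L) (O(L) = (2*L*(-10 + L))*L = 2*L²*(-10 + L))
(25*31)*O(d) = (25*31)*(2*(-5)²*(-10 - 5)) = 775*(2*25*(-15)) = 775*(-750) = -581250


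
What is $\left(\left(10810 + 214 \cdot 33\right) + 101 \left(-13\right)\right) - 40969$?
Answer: $-24410$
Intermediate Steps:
$\left(\left(10810 + 214 \cdot 33\right) + 101 \left(-13\right)\right) - 40969 = \left(\left(10810 + 7062\right) - 1313\right) - 40969 = \left(17872 - 1313\right) - 40969 = 16559 - 40969 = -24410$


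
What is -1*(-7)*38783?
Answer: 271481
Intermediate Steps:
-1*(-7)*38783 = 7*38783 = 271481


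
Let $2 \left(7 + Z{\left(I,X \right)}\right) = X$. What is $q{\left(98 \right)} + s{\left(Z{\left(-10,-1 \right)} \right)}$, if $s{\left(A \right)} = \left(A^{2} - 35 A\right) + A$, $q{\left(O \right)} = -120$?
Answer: $\frac{765}{4} \approx 191.25$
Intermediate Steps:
$Z{\left(I,X \right)} = -7 + \frac{X}{2}$
$s{\left(A \right)} = A^{2} - 34 A$
$q{\left(98 \right)} + s{\left(Z{\left(-10,-1 \right)} \right)} = -120 + \left(-7 + \frac{1}{2} \left(-1\right)\right) \left(-34 + \left(-7 + \frac{1}{2} \left(-1\right)\right)\right) = -120 + \left(-7 - \frac{1}{2}\right) \left(-34 - \frac{15}{2}\right) = -120 - \frac{15 \left(-34 - \frac{15}{2}\right)}{2} = -120 - - \frac{1245}{4} = -120 + \frac{1245}{4} = \frac{765}{4}$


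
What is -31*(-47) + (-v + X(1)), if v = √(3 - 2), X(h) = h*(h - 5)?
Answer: 1452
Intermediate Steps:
X(h) = h*(-5 + h)
v = 1 (v = √1 = 1)
-31*(-47) + (-v + X(1)) = -31*(-47) + (-1*1 + 1*(-5 + 1)) = 1457 + (-1 + 1*(-4)) = 1457 + (-1 - 4) = 1457 - 5 = 1452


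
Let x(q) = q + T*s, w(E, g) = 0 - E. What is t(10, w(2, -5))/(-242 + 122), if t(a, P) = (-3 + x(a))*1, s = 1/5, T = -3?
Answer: -4/75 ≈ -0.053333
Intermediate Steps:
w(E, g) = -E
s = ⅕ ≈ 0.20000
x(q) = -⅗ + q (x(q) = q - 3*⅕ = q - ⅗ = -⅗ + q)
t(a, P) = -18/5 + a (t(a, P) = (-3 + (-⅗ + a))*1 = (-18/5 + a)*1 = -18/5 + a)
t(10, w(2, -5))/(-242 + 122) = (-18/5 + 10)/(-242 + 122) = (32/5)/(-120) = (32/5)*(-1/120) = -4/75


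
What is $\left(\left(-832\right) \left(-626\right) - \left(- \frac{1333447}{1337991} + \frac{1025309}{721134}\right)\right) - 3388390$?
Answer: $- \frac{922274465637014791}{321623600598} \approx -2.8676 \cdot 10^{6}$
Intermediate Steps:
$\left(\left(-832\right) \left(-626\right) - \left(- \frac{1333447}{1337991} + \frac{1025309}{721134}\right)\right) - 3388390 = \left(520832 - \frac{136753415107}{321623600598}\right) - 3388390 = \frac{167511726393242429}{321623600598} - 3388390 = - \frac{922274465637014791}{321623600598}$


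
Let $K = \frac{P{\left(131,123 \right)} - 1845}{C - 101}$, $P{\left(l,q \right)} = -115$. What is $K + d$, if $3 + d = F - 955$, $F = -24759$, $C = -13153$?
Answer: $- \frac{170425579}{6627} \approx -25717.0$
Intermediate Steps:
$K = \frac{980}{6627}$ ($K = \frac{-115 - 1845}{-13153 - 101} = - \frac{1960}{-13254} = \left(-1960\right) \left(- \frac{1}{13254}\right) = \frac{980}{6627} \approx 0.14788$)
$d = -25717$ ($d = -3 - 25714 = -25717$)
$K + d = \frac{980}{6627} - 25717 = - \frac{170425579}{6627}$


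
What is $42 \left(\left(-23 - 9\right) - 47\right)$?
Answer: $-3318$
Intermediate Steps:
$42 \left(\left(-23 - 9\right) - 47\right) = 42 \left(-32 - 47\right) = 42 \left(-79\right) = -3318$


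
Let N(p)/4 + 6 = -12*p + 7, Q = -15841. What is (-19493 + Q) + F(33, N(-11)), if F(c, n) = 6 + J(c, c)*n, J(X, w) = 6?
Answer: -32136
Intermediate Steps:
N(p) = 4 - 48*p (N(p) = -24 + 4*(-12*p + 7) = -24 + 4*(7 - 12*p) = -24 + (28 - 48*p) = 4 - 48*p)
F(c, n) = 6 + 6*n
(-19493 + Q) + F(33, N(-11)) = (-19493 - 15841) + (6 + 6*(4 - 48*(-11))) = -35334 + (6 + 6*(4 + 528)) = -35334 + (6 + 6*532) = -35334 + (6 + 3192) = -35334 + 3198 = -32136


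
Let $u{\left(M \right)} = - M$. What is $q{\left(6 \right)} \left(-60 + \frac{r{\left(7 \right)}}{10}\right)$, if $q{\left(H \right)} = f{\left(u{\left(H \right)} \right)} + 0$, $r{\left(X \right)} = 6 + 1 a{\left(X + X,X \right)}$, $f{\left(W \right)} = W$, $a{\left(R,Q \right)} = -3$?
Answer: $\frac{1791}{5} \approx 358.2$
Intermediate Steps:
$r{\left(X \right)} = 3$ ($r{\left(X \right)} = 6 + 1 \left(-3\right) = 6 - 3 = 3$)
$q{\left(H \right)} = - H$ ($q{\left(H \right)} = - H + 0 = - H$)
$q{\left(6 \right)} \left(-60 + \frac{r{\left(7 \right)}}{10}\right) = \left(-1\right) 6 \left(-60 + \frac{3}{10}\right) = - 6 \left(-60 + 3 \cdot \frac{1}{10}\right) = - 6 \left(-60 + \frac{3}{10}\right) = \left(-6\right) \left(- \frac{597}{10}\right) = \frac{1791}{5}$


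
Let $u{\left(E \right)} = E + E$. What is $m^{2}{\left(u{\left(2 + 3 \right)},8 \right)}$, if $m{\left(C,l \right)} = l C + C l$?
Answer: $25600$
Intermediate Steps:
$u{\left(E \right)} = 2 E$
$m{\left(C,l \right)} = 2 C l$ ($m{\left(C,l \right)} = C l + C l = 2 C l$)
$m^{2}{\left(u{\left(2 + 3 \right)},8 \right)} = \left(2 \cdot 2 \left(2 + 3\right) 8\right)^{2} = \left(2 \cdot 2 \cdot 5 \cdot 8\right)^{2} = \left(2 \cdot 10 \cdot 8\right)^{2} = 160^{2} = 25600$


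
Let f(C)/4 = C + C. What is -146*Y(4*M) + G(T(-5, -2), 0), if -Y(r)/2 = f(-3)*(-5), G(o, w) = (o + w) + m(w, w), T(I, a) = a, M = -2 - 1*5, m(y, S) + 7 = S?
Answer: 35031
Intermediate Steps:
m(y, S) = -7 + S
M = -7 (M = -2 - 5 = -7)
f(C) = 8*C (f(C) = 4*(C + C) = 4*(2*C) = 8*C)
G(o, w) = -7 + o + 2*w (G(o, w) = (o + w) + (-7 + w) = -7 + o + 2*w)
Y(r) = -240 (Y(r) = -2*8*(-3)*(-5) = -(-48)*(-5) = -2*120 = -240)
-146*Y(4*M) + G(T(-5, -2), 0) = -146*(-240) + (-7 - 2 + 2*0) = 35040 + (-7 - 2 + 0) = 35040 - 9 = 35031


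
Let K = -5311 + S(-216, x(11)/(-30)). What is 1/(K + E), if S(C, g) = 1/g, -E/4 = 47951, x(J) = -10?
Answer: -1/197112 ≈ -5.0733e-6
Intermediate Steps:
E = -191804 (E = -4*47951 = -191804)
K = -5308 (K = -5311 + 1/(-10/(-30)) = -5311 + 1/(-10*(-1/30)) = -5311 + 1/(1/3) = -5311 + 3 = -5308)
1/(K + E) = 1/(-5308 - 191804) = 1/(-197112) = -1/197112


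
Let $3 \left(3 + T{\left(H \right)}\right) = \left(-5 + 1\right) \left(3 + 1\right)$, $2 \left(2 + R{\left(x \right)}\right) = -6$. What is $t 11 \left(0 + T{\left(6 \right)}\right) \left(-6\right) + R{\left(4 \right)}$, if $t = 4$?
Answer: $2195$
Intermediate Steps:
$R{\left(x \right)} = -5$ ($R{\left(x \right)} = -2 + \frac{1}{2} \left(-6\right) = -2 - 3 = -5$)
$T{\left(H \right)} = - \frac{25}{3}$ ($T{\left(H \right)} = -3 + \frac{\left(-5 + 1\right) \left(3 + 1\right)}{3} = -3 + \frac{\left(-4\right) 4}{3} = -3 + \frac{1}{3} \left(-16\right) = -3 - \frac{16}{3} = - \frac{25}{3}$)
$t 11 \left(0 + T{\left(6 \right)}\right) \left(-6\right) + R{\left(4 \right)} = 4 \cdot 11 \left(0 - \frac{25}{3}\right) \left(-6\right) - 5 = 44 \left(\left(- \frac{25}{3}\right) \left(-6\right)\right) - 5 = 44 \cdot 50 - 5 = 2200 - 5 = 2195$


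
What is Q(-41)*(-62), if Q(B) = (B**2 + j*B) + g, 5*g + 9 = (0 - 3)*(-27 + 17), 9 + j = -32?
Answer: -1043522/5 ≈ -2.0870e+5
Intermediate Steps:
j = -41 (j = -9 - 32 = -41)
g = 21/5 (g = -9/5 + ((0 - 3)*(-27 + 17))/5 = -9/5 + (-3*(-10))/5 = -9/5 + (1/5)*30 = -9/5 + 6 = 21/5 ≈ 4.2000)
Q(B) = 21/5 + B**2 - 41*B (Q(B) = (B**2 - 41*B) + 21/5 = 21/5 + B**2 - 41*B)
Q(-41)*(-62) = (21/5 + (-41)**2 - 41*(-41))*(-62) = (21/5 + 1681 + 1681)*(-62) = (16831/5)*(-62) = -1043522/5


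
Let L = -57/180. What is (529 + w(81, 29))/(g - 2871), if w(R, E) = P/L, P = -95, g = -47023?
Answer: -829/49894 ≈ -0.016615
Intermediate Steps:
L = -19/60 (L = -57*1/180 = -19/60 ≈ -0.31667)
w(R, E) = 300 (w(R, E) = -95/(-19/60) = -95*(-60/19) = 300)
(529 + w(81, 29))/(g - 2871) = (529 + 300)/(-47023 - 2871) = 829/(-49894) = 829*(-1/49894) = -829/49894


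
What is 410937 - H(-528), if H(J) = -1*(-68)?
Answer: 410869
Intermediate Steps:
H(J) = 68
410937 - H(-528) = 410937 - 1*68 = 410937 - 68 = 410869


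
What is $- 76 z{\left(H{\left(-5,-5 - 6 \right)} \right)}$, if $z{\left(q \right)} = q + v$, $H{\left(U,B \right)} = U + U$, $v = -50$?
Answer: $4560$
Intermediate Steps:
$H{\left(U,B \right)} = 2 U$
$z{\left(q \right)} = -50 + q$ ($z{\left(q \right)} = q - 50 = -50 + q$)
$- 76 z{\left(H{\left(-5,-5 - 6 \right)} \right)} = - 76 \left(-50 + 2 \left(-5\right)\right) = - 76 \left(-50 - 10\right) = \left(-76\right) \left(-60\right) = 4560$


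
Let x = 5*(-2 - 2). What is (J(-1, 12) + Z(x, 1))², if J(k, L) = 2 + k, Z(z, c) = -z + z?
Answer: 1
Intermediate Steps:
x = -20 (x = 5*(-4) = -20)
Z(z, c) = 0
(J(-1, 12) + Z(x, 1))² = ((2 - 1) + 0)² = (1 + 0)² = 1² = 1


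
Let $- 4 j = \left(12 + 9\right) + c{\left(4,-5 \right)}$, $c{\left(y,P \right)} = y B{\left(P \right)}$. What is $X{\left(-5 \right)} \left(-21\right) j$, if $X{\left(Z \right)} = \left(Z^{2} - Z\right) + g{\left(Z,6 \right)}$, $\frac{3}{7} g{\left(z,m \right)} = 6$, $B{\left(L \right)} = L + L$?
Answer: $-4389$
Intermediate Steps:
$B{\left(L \right)} = 2 L$
$c{\left(y,P \right)} = 2 P y$ ($c{\left(y,P \right)} = y 2 P = 2 P y$)
$g{\left(z,m \right)} = 14$ ($g{\left(z,m \right)} = \frac{7}{3} \cdot 6 = 14$)
$X{\left(Z \right)} = 14 + Z^{2} - Z$ ($X{\left(Z \right)} = \left(Z^{2} - Z\right) + 14 = 14 + Z^{2} - Z$)
$j = \frac{19}{4}$ ($j = - \frac{\left(12 + 9\right) + 2 \left(-5\right) 4}{4} = - \frac{21 - 40}{4} = \left(- \frac{1}{4}\right) \left(-19\right) = \frac{19}{4} \approx 4.75$)
$X{\left(-5 \right)} \left(-21\right) j = \left(14 + \left(-5\right)^{2} - -5\right) \left(-21\right) \frac{19}{4} = \left(14 + 25 + 5\right) \left(-21\right) \frac{19}{4} = 44 \left(-21\right) \frac{19}{4} = \left(-924\right) \frac{19}{4} = -4389$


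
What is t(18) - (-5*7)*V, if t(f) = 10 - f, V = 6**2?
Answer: 1252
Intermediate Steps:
V = 36
t(18) - (-5*7)*V = (10 - 1*18) - (-5*7)*36 = (10 - 18) - (-35)*36 = -8 - 1*(-1260) = -8 + 1260 = 1252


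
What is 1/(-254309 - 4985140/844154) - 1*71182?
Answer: -7640709504165143/107340472363 ≈ -71182.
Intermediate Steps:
1/(-254309 - 4985140/844154) - 1*71182 = 1/(-254309 - 4985140*1/844154) - 71182 = 1/(-254309 - 2492570/422077) - 71182 = 1/(-107340472363/422077) - 71182 = -422077/107340472363 - 71182 = -7640709504165143/107340472363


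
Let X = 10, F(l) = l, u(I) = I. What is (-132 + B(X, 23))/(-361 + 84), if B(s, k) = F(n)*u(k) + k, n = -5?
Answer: 224/277 ≈ 0.80866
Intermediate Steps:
B(s, k) = -4*k (B(s, k) = -5*k + k = -4*k)
(-132 + B(X, 23))/(-361 + 84) = (-132 - 4*23)/(-361 + 84) = (-132 - 92)/(-277) = -224*(-1/277) = 224/277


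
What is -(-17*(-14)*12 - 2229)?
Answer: -627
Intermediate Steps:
-(-17*(-14)*12 - 2229) = -(238*12 - 2229) = -(2856 - 2229) = -1*627 = -627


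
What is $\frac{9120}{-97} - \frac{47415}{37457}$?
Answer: $- \frac{346207095}{3633329} \approx -95.286$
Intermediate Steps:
$\frac{9120}{-97} - \frac{47415}{37457} = 9120 \left(- \frac{1}{97}\right) - \frac{47415}{37457} = - \frac{9120}{97} - \frac{47415}{37457} = - \frac{346207095}{3633329}$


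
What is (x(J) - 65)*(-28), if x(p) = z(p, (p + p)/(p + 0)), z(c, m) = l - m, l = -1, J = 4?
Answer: 1904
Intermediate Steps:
z(c, m) = -1 - m
x(p) = -3 (x(p) = -1 - (p + p)/(p + 0) = -1 - 2*p/p = -1 - 1*2 = -1 - 2 = -3)
(x(J) - 65)*(-28) = (-3 - 65)*(-28) = -68*(-28) = 1904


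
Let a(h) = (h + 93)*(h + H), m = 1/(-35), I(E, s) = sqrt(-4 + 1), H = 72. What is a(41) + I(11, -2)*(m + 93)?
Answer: 15142 + 3254*I*sqrt(3)/35 ≈ 15142.0 + 161.03*I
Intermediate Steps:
I(E, s) = I*sqrt(3) (I(E, s) = sqrt(-3) = I*sqrt(3))
m = -1/35 ≈ -0.028571
a(h) = (72 + h)*(93 + h) (a(h) = (h + 93)*(h + 72) = (93 + h)*(72 + h) = (72 + h)*(93 + h))
a(41) + I(11, -2)*(m + 93) = (6696 + 41**2 + 165*41) + (I*sqrt(3))*(-1/35 + 93) = (6696 + 1681 + 6765) + (I*sqrt(3))*(3254/35) = 15142 + 3254*I*sqrt(3)/35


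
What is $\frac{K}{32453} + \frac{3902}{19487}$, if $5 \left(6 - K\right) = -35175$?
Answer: $\frac{263839573}{632411611} \approx 0.4172$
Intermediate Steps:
$K = 7041$ ($K = 6 - -7035 = 6 + 7035 = 7041$)
$\frac{K}{32453} + \frac{3902}{19487} = \frac{7041}{32453} + \frac{3902}{19487} = \frac{263839573}{632411611}$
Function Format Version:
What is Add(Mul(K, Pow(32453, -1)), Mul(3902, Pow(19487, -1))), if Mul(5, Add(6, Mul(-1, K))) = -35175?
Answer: Rational(263839573, 632411611) ≈ 0.41720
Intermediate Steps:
K = 7041 (K = Add(6, Mul(Rational(-1, 5), -35175)) = Add(6, 7035) = 7041)
Add(Mul(K, Pow(32453, -1)), Mul(3902, Pow(19487, -1))) = Add(Mul(7041, Pow(32453, -1)), Mul(3902, Pow(19487, -1))) = Add(Mul(7041, Rational(1, 32453)), Mul(3902, Rational(1, 19487))) = Add(Rational(7041, 32453), Rational(3902, 19487)) = Rational(263839573, 632411611)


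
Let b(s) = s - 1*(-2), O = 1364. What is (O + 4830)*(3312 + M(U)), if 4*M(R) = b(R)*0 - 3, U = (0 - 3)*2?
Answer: 41019765/2 ≈ 2.0510e+7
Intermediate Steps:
U = -6 (U = -3*2 = -6)
b(s) = 2 + s (b(s) = s + 2 = 2 + s)
M(R) = -¾ (M(R) = ((2 + R)*0 - 3)/4 = (0 - 3)/4 = (¼)*(-3) = -¾)
(O + 4830)*(3312 + M(U)) = (1364 + 4830)*(3312 - ¾) = 6194*(13245/4) = 41019765/2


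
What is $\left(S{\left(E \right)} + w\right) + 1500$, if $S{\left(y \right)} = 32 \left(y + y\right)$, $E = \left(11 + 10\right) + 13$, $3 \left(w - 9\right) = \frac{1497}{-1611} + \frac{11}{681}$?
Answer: $\frac{1347482141}{365697} \approx 3684.7$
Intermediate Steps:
$w = \frac{3179969}{365697}$ ($w = 9 + \frac{\frac{1497}{-1611} + \frac{11}{681}}{3} = 9 + \frac{1497 \left(- \frac{1}{1611}\right) + 11 \cdot \frac{1}{681}}{3} = 9 + \frac{- \frac{499}{537} + \frac{11}{681}}{3} = 9 + \frac{1}{3} \left(- \frac{111304}{121899}\right) = 9 - \frac{111304}{365697} = \frac{3179969}{365697} \approx 8.6956$)
$E = 34$ ($E = 21 + 13 = 34$)
$S{\left(y \right)} = 64 y$ ($S{\left(y \right)} = 32 \cdot 2 y = 64 y$)
$\left(S{\left(E \right)} + w\right) + 1500 = \left(64 \cdot 34 + \frac{3179969}{365697}\right) + 1500 = \left(2176 + \frac{3179969}{365697}\right) + 1500 = \frac{798936641}{365697} + 1500 = \frac{1347482141}{365697}$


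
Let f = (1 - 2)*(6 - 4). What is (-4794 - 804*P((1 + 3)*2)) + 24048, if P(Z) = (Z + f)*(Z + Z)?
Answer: -57930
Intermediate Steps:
f = -2 (f = -1*2 = -2)
P(Z) = 2*Z*(-2 + Z) (P(Z) = (Z - 2)*(Z + Z) = (-2 + Z)*(2*Z) = 2*Z*(-2 + Z))
(-4794 - 804*P((1 + 3)*2)) + 24048 = (-4794 - 1608*(1 + 3)*2*(-2 + (1 + 3)*2)) + 24048 = (-4794 - 1608*4*2*(-2 + 4*2)) + 24048 = (-4794 - 1608*8*(-2 + 8)) + 24048 = (-4794 - 1608*8*6) + 24048 = (-4794 - 804*96) + 24048 = (-4794 - 77184) + 24048 = -81978 + 24048 = -57930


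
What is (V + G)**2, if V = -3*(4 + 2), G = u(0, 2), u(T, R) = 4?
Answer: 196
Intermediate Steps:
G = 4
V = -18 (V = -3*6 = -18)
(V + G)**2 = (-18 + 4)**2 = (-14)**2 = 196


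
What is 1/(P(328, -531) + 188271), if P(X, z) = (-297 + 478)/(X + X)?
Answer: 656/123505957 ≈ 5.3115e-6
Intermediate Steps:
P(X, z) = 181/(2*X) (P(X, z) = 181/((2*X)) = 181*(1/(2*X)) = 181/(2*X))
1/(P(328, -531) + 188271) = 1/((181/2)/328 + 188271) = 1/((181/2)*(1/328) + 188271) = 1/(181/656 + 188271) = 1/(123505957/656) = 656/123505957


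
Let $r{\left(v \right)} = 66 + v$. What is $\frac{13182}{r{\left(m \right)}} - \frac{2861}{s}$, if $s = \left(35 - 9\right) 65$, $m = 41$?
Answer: $\frac{21971453}{180830} \approx 121.5$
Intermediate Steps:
$s = 1690$ ($s = 26 \cdot 65 = 1690$)
$\frac{13182}{r{\left(m \right)}} - \frac{2861}{s} = \frac{13182}{66 + 41} - \frac{2861}{1690} = \frac{13182}{107} - \frac{2861}{1690} = \frac{21971453}{180830}$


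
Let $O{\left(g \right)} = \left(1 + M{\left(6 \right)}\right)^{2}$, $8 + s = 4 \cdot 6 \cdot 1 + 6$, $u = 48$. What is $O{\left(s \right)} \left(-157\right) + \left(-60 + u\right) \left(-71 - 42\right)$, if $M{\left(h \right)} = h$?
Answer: $-6337$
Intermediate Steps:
$s = 22$ ($s = -8 + \left(4 \cdot 6 \cdot 1 + 6\right) = -8 + \left(24 \cdot 1 + 6\right) = -8 + \left(24 + 6\right) = -8 + 30 = 22$)
$O{\left(g \right)} = 49$ ($O{\left(g \right)} = \left(1 + 6\right)^{2} = 7^{2} = 49$)
$O{\left(s \right)} \left(-157\right) + \left(-60 + u\right) \left(-71 - 42\right) = 49 \left(-157\right) + \left(-60 + 48\right) \left(-71 - 42\right) = -7693 - -1356 = -7693 + 1356 = -6337$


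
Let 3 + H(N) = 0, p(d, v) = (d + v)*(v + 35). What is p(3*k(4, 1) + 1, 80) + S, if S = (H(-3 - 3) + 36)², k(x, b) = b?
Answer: 10749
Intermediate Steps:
p(d, v) = (35 + v)*(d + v) (p(d, v) = (d + v)*(35 + v) = (35 + v)*(d + v))
H(N) = -3 (H(N) = -3 + 0 = -3)
S = 1089 (S = (-3 + 36)² = 33² = 1089)
p(3*k(4, 1) + 1, 80) + S = (80² + 35*(3*1 + 1) + 35*80 + (3*1 + 1)*80) + 1089 = (6400 + 35*(3 + 1) + 2800 + (3 + 1)*80) + 1089 = (6400 + 35*4 + 2800 + 4*80) + 1089 = (6400 + 140 + 2800 + 320) + 1089 = 9660 + 1089 = 10749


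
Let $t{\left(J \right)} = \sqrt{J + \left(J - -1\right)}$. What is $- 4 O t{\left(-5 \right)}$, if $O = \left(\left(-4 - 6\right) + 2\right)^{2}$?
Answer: $- 768 i \approx - 768.0 i$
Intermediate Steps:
$O = 64$ ($O = \left(\left(-4 - 6\right) + 2\right)^{2} = \left(-10 + 2\right)^{2} = \left(-8\right)^{2} = 64$)
$t{\left(J \right)} = \sqrt{1 + 2 J}$ ($t{\left(J \right)} = \sqrt{J + \left(J + 1\right)} = \sqrt{J + \left(1 + J\right)} = \sqrt{1 + 2 J}$)
$- 4 O t{\left(-5 \right)} = \left(-4\right) 64 \sqrt{1 + 2 \left(-5\right)} = - 256 \sqrt{1 - 10} = - 256 \sqrt{-9} = - 256 \cdot 3 i = - 768 i$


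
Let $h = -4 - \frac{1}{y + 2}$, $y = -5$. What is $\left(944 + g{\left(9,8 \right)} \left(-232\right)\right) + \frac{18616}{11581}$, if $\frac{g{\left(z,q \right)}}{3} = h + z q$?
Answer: $- \frac{539841280}{11581} \approx -46614.0$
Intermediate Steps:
$h = - \frac{11}{3}$ ($h = -4 - \frac{1}{-5 + 2} = -4 - \frac{1}{-3} = -4 - - \frac{1}{3} = -4 + \frac{1}{3} = - \frac{11}{3} \approx -3.6667$)
$g{\left(z,q \right)} = -11 + 3 q z$ ($g{\left(z,q \right)} = 3 \left(- \frac{11}{3} + z q\right) = 3 \left(- \frac{11}{3} + q z\right) = -11 + 3 q z$)
$\left(944 + g{\left(9,8 \right)} \left(-232\right)\right) + \frac{18616}{11581} = \left(944 + \left(-11 + 3 \cdot 8 \cdot 9\right) \left(-232\right)\right) + \frac{18616}{11581} = \left(944 + \left(-11 + 216\right) \left(-232\right)\right) + 18616 \cdot \frac{1}{11581} = \left(944 + 205 \left(-232\right)\right) + \frac{18616}{11581} = \left(944 - 47560\right) + \frac{18616}{11581} = -46616 + \frac{18616}{11581} = - \frac{539841280}{11581}$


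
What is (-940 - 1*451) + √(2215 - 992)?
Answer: -1391 + √1223 ≈ -1356.0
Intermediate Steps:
(-940 - 1*451) + √(2215 - 992) = (-940 - 451) + √1223 = -1391 + √1223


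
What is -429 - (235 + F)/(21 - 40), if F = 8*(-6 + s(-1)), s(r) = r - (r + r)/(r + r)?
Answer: -420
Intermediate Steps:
s(r) = -1 + r (s(r) = r - 2*r/(2*r) = r - 2*r*1/(2*r) = r - 1*1 = r - 1 = -1 + r)
F = -64 (F = 8*(-6 + (-1 - 1)) = 8*(-6 - 2) = 8*(-8) = -64)
-429 - (235 + F)/(21 - 40) = -429 - (235 - 64)/(21 - 40) = -429 - 171/(-19) = -429 - 171*(-1)/19 = -429 - 1*(-9) = -429 + 9 = -420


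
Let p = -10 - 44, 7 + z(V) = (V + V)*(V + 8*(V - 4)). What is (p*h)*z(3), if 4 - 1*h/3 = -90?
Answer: 563436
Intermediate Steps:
h = 282 (h = 12 - 3*(-90) = 12 + 270 = 282)
z(V) = -7 + 2*V*(-32 + 9*V) (z(V) = -7 + (V + V)*(V + 8*(V - 4)) = -7 + (2*V)*(V + 8*(-4 + V)) = -7 + (2*V)*(V + (-32 + 8*V)) = -7 + (2*V)*(-32 + 9*V) = -7 + 2*V*(-32 + 9*V))
p = -54
(p*h)*z(3) = (-54*282)*(-7 - 64*3 + 18*3**2) = -15228*(-7 - 192 + 18*9) = -15228*(-7 - 192 + 162) = -15228*(-37) = 563436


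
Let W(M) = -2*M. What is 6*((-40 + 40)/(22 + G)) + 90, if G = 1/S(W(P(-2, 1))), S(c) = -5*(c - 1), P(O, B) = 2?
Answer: 90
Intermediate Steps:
S(c) = 5 - 5*c (S(c) = -5*(-1 + c) = 5 - 5*c)
G = 1/25 (G = 1/(5 - (-10)*2) = 1/(5 - 5*(-4)) = 1/(5 + 20) = 1/25 ≈ 0.040000)
6*((-40 + 40)/(22 + G)) + 90 = 6*((-40 + 40)/(22 + 1/25)) + 90 = 6*(0/(551/25)) + 90 = 6*(0*(25/551)) + 90 = 6*0 + 90 = 0 + 90 = 90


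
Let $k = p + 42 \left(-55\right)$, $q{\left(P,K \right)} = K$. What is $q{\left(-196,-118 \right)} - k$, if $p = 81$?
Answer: $2111$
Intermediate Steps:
$k = -2229$ ($k = 81 + 42 \left(-55\right) = 81 - 2310 = -2229$)
$q{\left(-196,-118 \right)} - k = -118 - -2229 = -118 + 2229 = 2111$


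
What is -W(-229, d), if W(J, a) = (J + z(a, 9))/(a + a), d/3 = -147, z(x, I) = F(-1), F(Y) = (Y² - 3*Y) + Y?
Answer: -113/441 ≈ -0.25624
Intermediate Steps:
F(Y) = Y² - 2*Y
z(x, I) = 3 (z(x, I) = -(-2 - 1) = -1*(-3) = 3)
d = -441 (d = 3*(-147) = -441)
W(J, a) = (3 + J)/(2*a) (W(J, a) = (J + 3)/(a + a) = (3 + J)/((2*a)) = (3 + J)*(1/(2*a)) = (3 + J)/(2*a))
-W(-229, d) = -(3 - 229)/(2*(-441)) = -(-1)*(-226)/(2*441) = -1*113/441 = -113/441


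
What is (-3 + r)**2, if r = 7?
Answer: 16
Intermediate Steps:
(-3 + r)**2 = (-3 + 7)**2 = 4**2 = 16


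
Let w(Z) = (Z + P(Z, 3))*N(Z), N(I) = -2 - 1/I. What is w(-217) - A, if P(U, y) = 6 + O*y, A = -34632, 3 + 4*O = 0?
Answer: 30429925/868 ≈ 35058.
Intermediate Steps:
O = -¾ (O = -¾ + (¼)*0 = -¾ + 0 = -¾ ≈ -0.75000)
P(U, y) = 6 - 3*y/4
w(Z) = (-2 - 1/Z)*(15/4 + Z) (w(Z) = (Z + (6 - ¾*3))*(-2 - 1/Z) = (Z + (6 - 9/4))*(-2 - 1/Z) = (Z + 15/4)*(-2 - 1/Z) = (15/4 + Z)*(-2 - 1/Z) = (-2 - 1/Z)*(15/4 + Z))
w(-217) - A = (-17/2 - 2*(-217) - 15/4/(-217)) - 1*(-34632) = (-17/2 + 434 - 15/4*(-1/217)) + 34632 = (-17/2 + 434 + 15/868) + 34632 = 369349/868 + 34632 = 30429925/868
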